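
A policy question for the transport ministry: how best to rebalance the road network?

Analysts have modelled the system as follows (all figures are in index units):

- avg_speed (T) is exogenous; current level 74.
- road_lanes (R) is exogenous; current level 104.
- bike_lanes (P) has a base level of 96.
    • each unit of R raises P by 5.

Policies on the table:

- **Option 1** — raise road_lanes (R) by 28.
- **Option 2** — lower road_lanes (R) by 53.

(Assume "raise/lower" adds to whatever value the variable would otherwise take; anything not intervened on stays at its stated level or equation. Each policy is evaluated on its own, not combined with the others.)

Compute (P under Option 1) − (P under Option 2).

Option 1 (R + 28):
  R = 104 + 28 = 132
  P = 96 + 5·132 = 756
Option 2 (R − 53):
  R = 104 − 53 = 51
  P = 96 + 5·51 = 351
P: 756 − 351 = 405

405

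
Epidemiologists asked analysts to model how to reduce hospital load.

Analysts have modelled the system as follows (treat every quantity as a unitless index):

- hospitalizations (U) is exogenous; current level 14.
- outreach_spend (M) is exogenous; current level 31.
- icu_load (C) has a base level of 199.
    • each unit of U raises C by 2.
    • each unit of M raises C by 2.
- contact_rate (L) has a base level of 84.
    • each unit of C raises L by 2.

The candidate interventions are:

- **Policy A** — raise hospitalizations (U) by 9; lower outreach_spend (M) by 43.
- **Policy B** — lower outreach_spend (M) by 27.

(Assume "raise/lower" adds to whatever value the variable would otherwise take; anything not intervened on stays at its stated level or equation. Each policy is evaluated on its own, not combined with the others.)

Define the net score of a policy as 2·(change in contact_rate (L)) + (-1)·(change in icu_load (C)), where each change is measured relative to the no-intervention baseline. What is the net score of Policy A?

Baseline:
  U = 14
  M = 31
  C = 199 + 2·14 + 2·31 = 289
  L = 84 + 2·289 = 662
Policy A (U + 9, M − 43):
  U = 14 + 9 = 23
  M = 31 − 43 = -12
  C = 199 + 2·23 + 2·(-12) = 221
  L = 84 + 2·221 = 526
ΔL = 526 − 662 = -136; ΔC = 221 − 289 = -68
Score = 2·(-136) + (-1)·(-68) = -204

-204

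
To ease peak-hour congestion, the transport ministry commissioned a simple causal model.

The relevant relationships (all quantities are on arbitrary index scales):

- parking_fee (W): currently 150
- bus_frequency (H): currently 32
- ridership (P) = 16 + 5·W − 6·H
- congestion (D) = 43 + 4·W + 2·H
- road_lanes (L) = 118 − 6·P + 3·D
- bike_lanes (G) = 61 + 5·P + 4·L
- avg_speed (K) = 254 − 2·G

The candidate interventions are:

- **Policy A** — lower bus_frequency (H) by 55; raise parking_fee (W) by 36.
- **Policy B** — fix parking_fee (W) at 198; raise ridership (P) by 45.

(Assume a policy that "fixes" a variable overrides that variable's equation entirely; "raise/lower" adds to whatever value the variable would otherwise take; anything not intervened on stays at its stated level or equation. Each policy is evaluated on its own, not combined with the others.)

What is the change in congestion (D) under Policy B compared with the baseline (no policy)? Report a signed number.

192

Baseline:
  W = 150
  H = 32
  D = 43 + 4·150 + 2·32 = 707
Policy B (W := 198, P + 45):
  W = 198
  H = 32
  D = 43 + 4·198 + 2·32 = 899
Change in D: 899 − 707 = 192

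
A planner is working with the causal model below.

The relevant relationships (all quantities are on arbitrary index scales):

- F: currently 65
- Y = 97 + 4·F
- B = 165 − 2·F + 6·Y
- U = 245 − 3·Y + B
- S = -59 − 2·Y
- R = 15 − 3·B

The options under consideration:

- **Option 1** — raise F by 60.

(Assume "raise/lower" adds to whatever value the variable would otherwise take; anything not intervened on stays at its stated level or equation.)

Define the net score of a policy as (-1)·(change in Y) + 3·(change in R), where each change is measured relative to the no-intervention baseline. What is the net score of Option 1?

-12120

Baseline:
  F = 65
  Y = 97 + 4·65 = 357
  B = 165 − 2·65 + 6·357 = 2177
  R = 15 − 3·2177 = -6516
Option 1 (F + 60):
  F = 65 + 60 = 125
  Y = 97 + 4·125 = 597
  B = 165 − 2·125 + 6·597 = 3497
  R = 15 − 3·3497 = -10476
ΔY = 597 − 357 = 240; ΔR = -10476 − (-6516) = -3960
Score = (-1)·240 + 3·(-3960) = -12120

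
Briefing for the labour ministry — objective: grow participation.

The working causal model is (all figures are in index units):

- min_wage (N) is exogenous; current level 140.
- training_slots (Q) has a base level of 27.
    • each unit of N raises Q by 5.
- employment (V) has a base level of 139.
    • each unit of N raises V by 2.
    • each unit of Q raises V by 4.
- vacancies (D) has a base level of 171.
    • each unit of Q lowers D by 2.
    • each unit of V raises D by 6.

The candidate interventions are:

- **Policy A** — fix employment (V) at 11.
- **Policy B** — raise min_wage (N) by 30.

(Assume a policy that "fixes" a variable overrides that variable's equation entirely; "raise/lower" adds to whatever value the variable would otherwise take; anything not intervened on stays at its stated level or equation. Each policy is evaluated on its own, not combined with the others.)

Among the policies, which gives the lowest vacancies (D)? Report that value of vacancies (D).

Policy A (V := 11):
  N = 140
  Q = 27 + 5·140 = 727
  V = 11
  D = 171 − 2·727 + 6·11 = -1217
Policy B (N + 30):
  N = 140 + 30 = 170
  Q = 27 + 5·170 = 877
  V = 139 + 2·170 + 4·877 = 3987
  D = 171 − 2·877 + 6·3987 = 22339
Comparing — Policy A: D=-1217, Policy B: D=22339. Lowest is -1217 (Policy A).

-1217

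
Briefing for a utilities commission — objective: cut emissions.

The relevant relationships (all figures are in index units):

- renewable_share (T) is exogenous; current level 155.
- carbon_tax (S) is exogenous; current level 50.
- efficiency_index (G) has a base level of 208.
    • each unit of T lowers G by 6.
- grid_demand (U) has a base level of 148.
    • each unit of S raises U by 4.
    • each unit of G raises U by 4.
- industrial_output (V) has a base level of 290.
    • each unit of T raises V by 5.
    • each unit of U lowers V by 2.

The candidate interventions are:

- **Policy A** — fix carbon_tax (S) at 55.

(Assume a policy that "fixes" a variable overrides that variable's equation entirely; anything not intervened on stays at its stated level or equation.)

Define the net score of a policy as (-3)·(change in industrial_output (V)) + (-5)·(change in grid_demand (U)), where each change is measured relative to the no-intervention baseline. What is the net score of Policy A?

Baseline:
  T = 155
  S = 50
  G = 208 − 6·155 = -722
  U = 148 + 4·50 + 4·(-722) = -2540
  V = 290 + 5·155 − 2·(-2540) = 6145
Policy A (S := 55):
  T = 155
  S = 55
  G = 208 − 6·155 = -722
  U = 148 + 4·55 + 4·(-722) = -2520
  V = 290 + 5·155 − 2·(-2520) = 6105
ΔV = 6105 − 6145 = -40; ΔU = -2520 − (-2540) = 20
Score = (-3)·(-40) + (-5)·20 = 20

20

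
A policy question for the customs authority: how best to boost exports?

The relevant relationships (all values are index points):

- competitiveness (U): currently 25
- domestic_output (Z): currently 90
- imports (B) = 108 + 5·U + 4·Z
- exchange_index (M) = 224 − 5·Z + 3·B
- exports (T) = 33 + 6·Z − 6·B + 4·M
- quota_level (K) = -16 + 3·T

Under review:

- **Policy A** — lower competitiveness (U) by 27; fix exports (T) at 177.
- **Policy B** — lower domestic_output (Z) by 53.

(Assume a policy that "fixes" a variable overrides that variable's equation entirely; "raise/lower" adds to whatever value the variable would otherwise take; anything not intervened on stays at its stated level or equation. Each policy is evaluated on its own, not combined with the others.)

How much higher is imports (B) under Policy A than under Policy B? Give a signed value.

Policy A (U − 27, T := 177):
  U = 25 − 27 = -2
  Z = 90
  B = 108 + 5·(-2) + 4·90 = 458
Policy B (Z − 53):
  U = 25
  Z = 90 − 53 = 37
  B = 108 + 5·25 + 4·37 = 381
B: 458 − 381 = 77

77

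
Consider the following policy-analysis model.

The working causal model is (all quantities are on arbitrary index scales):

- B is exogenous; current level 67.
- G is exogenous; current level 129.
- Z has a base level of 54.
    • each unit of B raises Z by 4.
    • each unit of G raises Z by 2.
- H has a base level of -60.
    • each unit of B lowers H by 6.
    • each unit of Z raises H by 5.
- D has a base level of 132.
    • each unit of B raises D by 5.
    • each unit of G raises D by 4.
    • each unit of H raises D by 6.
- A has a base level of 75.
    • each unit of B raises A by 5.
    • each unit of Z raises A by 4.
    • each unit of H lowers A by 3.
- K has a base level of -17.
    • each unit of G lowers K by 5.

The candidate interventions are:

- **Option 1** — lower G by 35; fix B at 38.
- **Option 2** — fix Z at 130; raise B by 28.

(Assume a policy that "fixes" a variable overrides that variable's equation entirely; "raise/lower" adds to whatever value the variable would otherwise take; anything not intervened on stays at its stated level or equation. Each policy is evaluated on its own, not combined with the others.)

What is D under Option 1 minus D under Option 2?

9547

Option 1 (G − 35, B := 38):
  B = 38
  G = 129 − 35 = 94
  Z = 54 + 4·38 + 2·94 = 394
  H = -60 − 6·38 + 5·394 = 1682
  D = 132 + 5·38 + 4·94 + 6·1682 = 10790
Option 2 (Z := 130, B + 28):
  B = 67 + 28 = 95
  G = 129
  Z = 130
  H = -60 − 6·95 + 5·130 = 20
  D = 132 + 5·95 + 4·129 + 6·20 = 1243
D: 10790 − 1243 = 9547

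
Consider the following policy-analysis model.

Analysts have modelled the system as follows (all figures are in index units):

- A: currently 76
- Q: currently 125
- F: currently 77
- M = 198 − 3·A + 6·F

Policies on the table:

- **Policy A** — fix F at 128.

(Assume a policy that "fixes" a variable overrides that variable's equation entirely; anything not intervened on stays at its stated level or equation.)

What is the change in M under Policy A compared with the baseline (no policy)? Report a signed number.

Baseline:
  A = 76
  F = 77
  M = 198 − 3·76 + 6·77 = 432
Policy A (F := 128):
  A = 76
  F = 128
  M = 198 − 3·76 + 6·128 = 738
Change in M: 738 − 432 = 306

306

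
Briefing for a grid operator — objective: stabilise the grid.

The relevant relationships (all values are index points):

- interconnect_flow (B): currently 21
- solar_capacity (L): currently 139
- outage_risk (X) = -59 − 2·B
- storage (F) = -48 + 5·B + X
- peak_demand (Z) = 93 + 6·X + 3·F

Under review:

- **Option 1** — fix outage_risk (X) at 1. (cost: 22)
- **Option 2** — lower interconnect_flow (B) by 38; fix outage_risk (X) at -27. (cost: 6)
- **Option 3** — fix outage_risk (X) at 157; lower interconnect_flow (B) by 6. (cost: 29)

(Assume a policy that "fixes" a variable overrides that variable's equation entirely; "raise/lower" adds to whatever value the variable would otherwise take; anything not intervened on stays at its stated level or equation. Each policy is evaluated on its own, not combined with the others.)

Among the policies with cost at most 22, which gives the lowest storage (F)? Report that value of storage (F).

Option 1 (X := 1):
  B = 21
  X = 1
  F = -48 + 5·21 + 1 = 58
Option 2 (B − 38, X := -27):
  B = 21 − 38 = -17
  X = -27
  F = -48 + 5·(-17) + (-27) = -160
Comparing — Option 1: F=58, Option 2: F=-160. Lowest is -160 (Option 2).

-160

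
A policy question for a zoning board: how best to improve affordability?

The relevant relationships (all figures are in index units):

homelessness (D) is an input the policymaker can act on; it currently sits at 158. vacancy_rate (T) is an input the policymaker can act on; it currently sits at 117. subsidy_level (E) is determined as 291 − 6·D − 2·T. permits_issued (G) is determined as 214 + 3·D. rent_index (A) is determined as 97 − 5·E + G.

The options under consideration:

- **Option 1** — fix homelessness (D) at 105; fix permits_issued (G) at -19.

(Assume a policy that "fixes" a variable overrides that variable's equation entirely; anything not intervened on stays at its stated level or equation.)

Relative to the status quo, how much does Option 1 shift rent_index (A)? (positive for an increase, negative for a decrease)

-2297

Baseline:
  D = 158
  T = 117
  E = 291 − 6·158 − 2·117 = -891
  G = 214 + 3·158 = 688
  A = 97 − 5·(-891) + 688 = 5240
Option 1 (D := 105, G := -19):
  D = 105
  T = 117
  E = 291 − 6·105 − 2·117 = -573
  G = -19
  A = 97 − 5·(-573) + (-19) = 2943
Change in A: 2943 − 5240 = -2297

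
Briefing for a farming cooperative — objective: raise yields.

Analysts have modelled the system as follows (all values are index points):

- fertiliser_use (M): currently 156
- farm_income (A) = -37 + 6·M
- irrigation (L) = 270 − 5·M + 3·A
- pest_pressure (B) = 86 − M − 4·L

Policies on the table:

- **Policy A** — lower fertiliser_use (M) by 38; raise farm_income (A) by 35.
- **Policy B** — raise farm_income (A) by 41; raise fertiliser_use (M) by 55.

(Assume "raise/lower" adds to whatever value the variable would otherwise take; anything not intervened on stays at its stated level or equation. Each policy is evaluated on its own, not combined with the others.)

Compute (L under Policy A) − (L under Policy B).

Policy A (M − 38, A + 35):
  M = 156 − 38 = 118
  A = -37 + 6·118 (+35 from intervention) = 706
  L = 270 − 5·118 + 3·706 = 1798
Policy B (A + 41, M + 55):
  M = 156 + 55 = 211
  A = -37 + 6·211 (+41 from intervention) = 1270
  L = 270 − 5·211 + 3·1270 = 3025
L: 1798 − 3025 = -1227

-1227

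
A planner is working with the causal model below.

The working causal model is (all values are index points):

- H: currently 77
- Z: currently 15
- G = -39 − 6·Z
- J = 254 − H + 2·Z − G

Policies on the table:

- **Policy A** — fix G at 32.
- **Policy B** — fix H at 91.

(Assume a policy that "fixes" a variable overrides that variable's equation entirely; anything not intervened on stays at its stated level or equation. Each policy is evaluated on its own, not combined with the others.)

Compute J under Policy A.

Policy A (G := 32):
  H = 77
  Z = 15
  G = 32
  J = 254 − 77 + 2·15 − 32 = 175

175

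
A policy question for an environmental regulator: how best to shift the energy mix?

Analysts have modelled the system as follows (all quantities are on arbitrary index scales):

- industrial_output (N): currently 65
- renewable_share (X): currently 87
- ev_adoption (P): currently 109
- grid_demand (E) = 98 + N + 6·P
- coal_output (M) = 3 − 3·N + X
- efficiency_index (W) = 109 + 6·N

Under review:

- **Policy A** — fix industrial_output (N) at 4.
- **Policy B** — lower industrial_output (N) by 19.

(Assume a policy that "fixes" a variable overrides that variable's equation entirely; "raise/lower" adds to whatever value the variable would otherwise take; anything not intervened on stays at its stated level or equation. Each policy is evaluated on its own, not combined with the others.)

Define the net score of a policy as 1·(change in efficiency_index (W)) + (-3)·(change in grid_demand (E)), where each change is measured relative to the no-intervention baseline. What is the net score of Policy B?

-57

Baseline:
  N = 65
  P = 109
  E = 98 + 65 + 6·109 = 817
  W = 109 + 6·65 = 499
Policy B (N − 19):
  N = 65 − 19 = 46
  P = 109
  E = 98 + 46 + 6·109 = 798
  W = 109 + 6·46 = 385
ΔW = 385 − 499 = -114; ΔE = 798 − 817 = -19
Score = 1·(-114) + (-3)·(-19) = -57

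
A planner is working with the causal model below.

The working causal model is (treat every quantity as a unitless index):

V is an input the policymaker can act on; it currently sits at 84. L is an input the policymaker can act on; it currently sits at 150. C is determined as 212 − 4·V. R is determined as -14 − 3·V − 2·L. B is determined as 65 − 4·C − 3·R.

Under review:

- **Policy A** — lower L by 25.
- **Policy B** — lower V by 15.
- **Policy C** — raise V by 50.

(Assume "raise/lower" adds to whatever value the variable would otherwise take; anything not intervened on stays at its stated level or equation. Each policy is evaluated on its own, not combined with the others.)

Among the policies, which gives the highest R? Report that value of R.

Policy A (L − 25):
  V = 84
  L = 150 − 25 = 125
  R = -14 − 3·84 − 2·125 = -516
Policy B (V − 15):
  V = 84 − 15 = 69
  L = 150
  R = -14 − 3·69 − 2·150 = -521
Policy C (V + 50):
  V = 84 + 50 = 134
  L = 150
  R = -14 − 3·134 − 2·150 = -716
Comparing — Policy A: R=-516, Policy B: R=-521, Policy C: R=-716. Highest is -516 (Policy A).

-516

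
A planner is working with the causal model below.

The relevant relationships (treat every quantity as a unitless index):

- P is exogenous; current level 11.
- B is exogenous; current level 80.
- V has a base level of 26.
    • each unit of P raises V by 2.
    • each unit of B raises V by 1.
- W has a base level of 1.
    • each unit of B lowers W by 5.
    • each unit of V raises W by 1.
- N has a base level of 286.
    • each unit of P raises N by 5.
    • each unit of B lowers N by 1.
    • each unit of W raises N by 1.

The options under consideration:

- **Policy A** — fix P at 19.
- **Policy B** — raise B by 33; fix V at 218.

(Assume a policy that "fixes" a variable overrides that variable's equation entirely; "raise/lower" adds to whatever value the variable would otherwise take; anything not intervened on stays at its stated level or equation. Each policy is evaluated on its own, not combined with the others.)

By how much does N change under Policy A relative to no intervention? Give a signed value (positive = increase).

Baseline:
  P = 11
  B = 80
  V = 26 + 2·11 + 80 = 128
  W = 1 − 5·80 + 128 = -271
  N = 286 + 5·11 − 80 + (-271) = -10
Policy A (P := 19):
  P = 19
  B = 80
  V = 26 + 2·19 + 80 = 144
  W = 1 − 5·80 + 144 = -255
  N = 286 + 5·19 − 80 + (-255) = 46
Change in N: 46 − (-10) = 56

56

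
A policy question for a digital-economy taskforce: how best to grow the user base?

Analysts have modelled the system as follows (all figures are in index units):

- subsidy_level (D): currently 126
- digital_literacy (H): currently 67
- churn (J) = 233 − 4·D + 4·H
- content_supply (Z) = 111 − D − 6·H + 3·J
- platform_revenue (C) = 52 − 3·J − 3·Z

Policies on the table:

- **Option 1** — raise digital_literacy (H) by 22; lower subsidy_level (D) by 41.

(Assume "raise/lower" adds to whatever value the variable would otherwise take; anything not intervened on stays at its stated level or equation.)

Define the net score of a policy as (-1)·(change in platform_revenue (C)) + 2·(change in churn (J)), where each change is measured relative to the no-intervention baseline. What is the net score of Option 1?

3255

Baseline:
  D = 126
  H = 67
  J = 233 − 4·126 + 4·67 = -3
  Z = 111 − 126 − 6·67 + 3·(-3) = -426
  C = 52 − 3·(-3) − 3·(-426) = 1339
Option 1 (H + 22, D − 41):
  D = 126 − 41 = 85
  H = 67 + 22 = 89
  J = 233 − 4·85 + 4·89 = 249
  Z = 111 − 85 − 6·89 + 3·249 = 239
  C = 52 − 3·249 − 3·239 = -1412
ΔC = -1412 − 1339 = -2751; ΔJ = 249 − (-3) = 252
Score = (-1)·(-2751) + 2·252 = 3255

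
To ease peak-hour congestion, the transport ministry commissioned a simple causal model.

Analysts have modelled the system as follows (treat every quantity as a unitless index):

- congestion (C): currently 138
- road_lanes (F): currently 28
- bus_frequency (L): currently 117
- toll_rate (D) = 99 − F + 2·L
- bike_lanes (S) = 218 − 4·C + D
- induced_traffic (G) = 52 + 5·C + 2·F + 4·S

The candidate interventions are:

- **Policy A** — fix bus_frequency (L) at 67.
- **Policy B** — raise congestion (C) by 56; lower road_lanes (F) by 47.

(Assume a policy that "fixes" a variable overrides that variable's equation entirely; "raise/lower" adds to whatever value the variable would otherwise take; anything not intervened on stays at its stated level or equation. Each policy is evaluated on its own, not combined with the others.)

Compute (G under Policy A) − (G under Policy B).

Policy A (L := 67):
  C = 138
  F = 28
  L = 67
  D = 99 − 28 + 2·67 = 205
  S = 218 − 4·138 + 205 = -129
  G = 52 + 5·138 + 2·28 + 4·(-129) = 282
Policy B (C + 56, F − 47):
  C = 138 + 56 = 194
  F = 28 − 47 = -19
  L = 117
  D = 99 − (-19) + 2·117 = 352
  S = 218 − 4·194 + 352 = -206
  G = 52 + 5·194 + 2·(-19) + 4·(-206) = 160
G: 282 − 160 = 122

122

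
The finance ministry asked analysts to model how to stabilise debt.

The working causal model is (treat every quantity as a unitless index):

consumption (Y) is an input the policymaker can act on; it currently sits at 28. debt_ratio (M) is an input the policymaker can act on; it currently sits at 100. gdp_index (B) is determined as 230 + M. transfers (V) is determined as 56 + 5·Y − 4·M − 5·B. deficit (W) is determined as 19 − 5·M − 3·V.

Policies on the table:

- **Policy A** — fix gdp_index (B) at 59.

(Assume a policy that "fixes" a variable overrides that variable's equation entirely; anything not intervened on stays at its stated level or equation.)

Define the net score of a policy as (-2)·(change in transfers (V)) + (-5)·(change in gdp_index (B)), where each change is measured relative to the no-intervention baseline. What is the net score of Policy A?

Baseline:
  Y = 28
  M = 100
  B = 230 + 100 = 330
  V = 56 + 5·28 − 4·100 − 5·330 = -1854
Policy A (B := 59):
  Y = 28
  M = 100
  B = 59
  V = 56 + 5·28 − 4·100 − 5·59 = -499
ΔV = -499 − (-1854) = 1355; ΔB = 59 − 330 = -271
Score = (-2)·1355 + (-5)·(-271) = -1355

-1355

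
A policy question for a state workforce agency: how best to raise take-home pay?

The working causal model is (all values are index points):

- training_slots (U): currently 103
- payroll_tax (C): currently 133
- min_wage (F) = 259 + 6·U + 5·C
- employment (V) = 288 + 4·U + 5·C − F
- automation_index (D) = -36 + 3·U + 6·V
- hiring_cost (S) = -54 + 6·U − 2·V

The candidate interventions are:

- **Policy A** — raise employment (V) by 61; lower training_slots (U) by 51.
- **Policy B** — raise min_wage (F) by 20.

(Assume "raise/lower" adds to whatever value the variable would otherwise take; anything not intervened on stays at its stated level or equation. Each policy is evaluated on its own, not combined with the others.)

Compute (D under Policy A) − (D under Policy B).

Policy A (V + 61, U − 51):
  U = 103 − 51 = 52
  C = 133
  F = 259 + 6·52 + 5·133 = 1236
  V = 288 + 4·52 + 5·133 − 1236 (+61 from intervention) = -14
  D = -36 + 3·52 + 6·(-14) = 36
Policy B (F + 20):
  U = 103
  C = 133
  F = 259 + 6·103 + 5·133 (+20 from intervention) = 1562
  V = 288 + 4·103 + 5·133 − 1562 = -197
  D = -36 + 3·103 + 6·(-197) = -909
D: 36 − (-909) = 945

945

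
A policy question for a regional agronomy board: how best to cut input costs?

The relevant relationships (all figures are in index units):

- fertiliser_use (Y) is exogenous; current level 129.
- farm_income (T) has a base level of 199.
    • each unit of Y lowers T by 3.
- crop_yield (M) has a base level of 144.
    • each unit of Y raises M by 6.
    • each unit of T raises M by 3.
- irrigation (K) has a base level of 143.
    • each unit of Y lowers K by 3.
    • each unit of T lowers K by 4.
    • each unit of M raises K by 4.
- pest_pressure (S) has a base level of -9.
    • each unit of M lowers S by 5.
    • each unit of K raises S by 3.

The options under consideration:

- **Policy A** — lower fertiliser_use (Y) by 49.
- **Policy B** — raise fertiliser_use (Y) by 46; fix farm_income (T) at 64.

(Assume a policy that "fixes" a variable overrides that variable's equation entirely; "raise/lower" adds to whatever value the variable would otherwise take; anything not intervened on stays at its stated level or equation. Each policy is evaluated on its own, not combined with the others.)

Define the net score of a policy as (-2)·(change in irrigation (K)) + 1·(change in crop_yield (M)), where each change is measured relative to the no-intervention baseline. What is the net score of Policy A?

Baseline:
  Y = 129
  T = 199 − 3·129 = -188
  M = 144 + 6·129 + 3·(-188) = 354
  K = 143 − 3·129 − 4·(-188) + 4·354 = 1924
Policy A (Y − 49):
  Y = 129 − 49 = 80
  T = 199 − 3·80 = -41
  M = 144 + 6·80 + 3·(-41) = 501
  K = 143 − 3·80 − 4·(-41) + 4·501 = 2071
ΔK = 2071 − 1924 = 147; ΔM = 501 − 354 = 147
Score = (-2)·147 + 1·147 = -147

-147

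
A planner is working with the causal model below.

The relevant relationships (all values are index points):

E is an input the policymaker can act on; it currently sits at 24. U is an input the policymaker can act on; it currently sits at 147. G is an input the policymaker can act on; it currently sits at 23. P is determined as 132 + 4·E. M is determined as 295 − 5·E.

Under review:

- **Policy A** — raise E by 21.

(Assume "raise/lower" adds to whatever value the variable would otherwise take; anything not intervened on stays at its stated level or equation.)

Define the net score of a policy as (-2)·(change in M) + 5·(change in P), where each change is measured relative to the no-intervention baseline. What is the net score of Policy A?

630

Baseline:
  E = 24
  P = 132 + 4·24 = 228
  M = 295 − 5·24 = 175
Policy A (E + 21):
  E = 24 + 21 = 45
  P = 132 + 4·45 = 312
  M = 295 − 5·45 = 70
ΔM = 70 − 175 = -105; ΔP = 312 − 228 = 84
Score = (-2)·(-105) + 5·84 = 630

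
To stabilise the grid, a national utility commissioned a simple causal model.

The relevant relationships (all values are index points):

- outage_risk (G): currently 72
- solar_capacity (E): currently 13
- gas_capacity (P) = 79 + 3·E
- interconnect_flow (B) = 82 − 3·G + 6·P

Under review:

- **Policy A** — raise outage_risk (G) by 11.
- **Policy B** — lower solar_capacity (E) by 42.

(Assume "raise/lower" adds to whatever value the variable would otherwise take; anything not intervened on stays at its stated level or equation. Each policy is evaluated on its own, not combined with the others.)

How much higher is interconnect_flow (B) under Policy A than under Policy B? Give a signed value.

723

Policy A (G + 11):
  G = 72 + 11 = 83
  E = 13
  P = 79 + 3·13 = 118
  B = 82 − 3·83 + 6·118 = 541
Policy B (E − 42):
  G = 72
  E = 13 − 42 = -29
  P = 79 + 3·(-29) = -8
  B = 82 − 3·72 + 6·(-8) = -182
B: 541 − (-182) = 723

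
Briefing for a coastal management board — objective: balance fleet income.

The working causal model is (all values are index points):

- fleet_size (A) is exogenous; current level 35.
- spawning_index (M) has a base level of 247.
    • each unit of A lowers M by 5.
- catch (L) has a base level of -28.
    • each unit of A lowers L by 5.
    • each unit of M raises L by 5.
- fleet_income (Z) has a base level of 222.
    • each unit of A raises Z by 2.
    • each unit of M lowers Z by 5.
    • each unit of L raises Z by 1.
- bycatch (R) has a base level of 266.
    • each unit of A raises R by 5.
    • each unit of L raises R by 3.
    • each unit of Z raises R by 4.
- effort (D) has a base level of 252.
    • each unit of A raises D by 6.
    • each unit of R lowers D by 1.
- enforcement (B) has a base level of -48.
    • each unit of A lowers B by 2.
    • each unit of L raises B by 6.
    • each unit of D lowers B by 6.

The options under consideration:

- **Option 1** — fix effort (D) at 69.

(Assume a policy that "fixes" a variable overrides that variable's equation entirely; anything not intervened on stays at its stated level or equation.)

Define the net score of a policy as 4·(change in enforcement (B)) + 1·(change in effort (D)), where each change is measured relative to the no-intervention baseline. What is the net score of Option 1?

-20125

Baseline:
  A = 35
  M = 247 − 5·35 = 72
  L = -28 − 5·35 + 5·72 = 157
  Z = 222 + 2·35 − 5·72 + 157 = 89
  R = 266 + 5·35 + 3·157 + 4·89 = 1268
  D = 252 + 6·35 − 1268 = -806
  B = -48 − 2·35 + 6·157 − 6·(-806) = 5660
Option 1 (D := 69):
  A = 35
  M = 247 − 5·35 = 72
  L = -28 − 5·35 + 5·72 = 157
  Z = 222 + 2·35 − 5·72 + 157 = 89
  R = 266 + 5·35 + 3·157 + 4·89 = 1268
  D = 69
  B = -48 − 2·35 + 6·157 − 6·69 = 410
ΔB = 410 − 5660 = -5250; ΔD = 69 − (-806) = 875
Score = 4·(-5250) + 1·875 = -20125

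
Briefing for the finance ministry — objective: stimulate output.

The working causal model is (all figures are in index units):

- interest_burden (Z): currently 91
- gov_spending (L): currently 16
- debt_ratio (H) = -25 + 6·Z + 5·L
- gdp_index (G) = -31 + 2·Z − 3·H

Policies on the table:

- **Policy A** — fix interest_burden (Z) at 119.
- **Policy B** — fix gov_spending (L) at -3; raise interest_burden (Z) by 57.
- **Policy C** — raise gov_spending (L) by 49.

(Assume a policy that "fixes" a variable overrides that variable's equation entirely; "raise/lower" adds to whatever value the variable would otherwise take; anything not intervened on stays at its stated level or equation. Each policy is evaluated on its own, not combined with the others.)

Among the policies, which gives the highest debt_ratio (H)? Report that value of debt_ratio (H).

848

Policy A (Z := 119):
  Z = 119
  L = 16
  H = -25 + 6·119 + 5·16 = 769
Policy B (L := -3, Z + 57):
  Z = 91 + 57 = 148
  L = -3
  H = -25 + 6·148 + 5·(-3) = 848
Policy C (L + 49):
  Z = 91
  L = 16 + 49 = 65
  H = -25 + 6·91 + 5·65 = 846
Comparing — Policy A: H=769, Policy B: H=848, Policy C: H=846. Highest is 848 (Policy B).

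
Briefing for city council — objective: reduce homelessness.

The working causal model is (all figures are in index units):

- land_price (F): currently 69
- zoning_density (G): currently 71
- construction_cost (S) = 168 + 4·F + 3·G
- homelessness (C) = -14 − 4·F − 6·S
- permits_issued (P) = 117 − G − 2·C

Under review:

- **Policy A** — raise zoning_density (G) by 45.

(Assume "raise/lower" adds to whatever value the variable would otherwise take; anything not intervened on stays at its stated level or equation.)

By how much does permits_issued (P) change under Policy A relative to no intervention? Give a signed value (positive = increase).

Baseline:
  F = 69
  G = 71
  S = 168 + 4·69 + 3·71 = 657
  C = -14 − 4·69 − 6·657 = -4232
  P = 117 − 71 − 2·(-4232) = 8510
Policy A (G + 45):
  F = 69
  G = 71 + 45 = 116
  S = 168 + 4·69 + 3·116 = 792
  C = -14 − 4·69 − 6·792 = -5042
  P = 117 − 116 − 2·(-5042) = 10085
Change in P: 10085 − 8510 = 1575

1575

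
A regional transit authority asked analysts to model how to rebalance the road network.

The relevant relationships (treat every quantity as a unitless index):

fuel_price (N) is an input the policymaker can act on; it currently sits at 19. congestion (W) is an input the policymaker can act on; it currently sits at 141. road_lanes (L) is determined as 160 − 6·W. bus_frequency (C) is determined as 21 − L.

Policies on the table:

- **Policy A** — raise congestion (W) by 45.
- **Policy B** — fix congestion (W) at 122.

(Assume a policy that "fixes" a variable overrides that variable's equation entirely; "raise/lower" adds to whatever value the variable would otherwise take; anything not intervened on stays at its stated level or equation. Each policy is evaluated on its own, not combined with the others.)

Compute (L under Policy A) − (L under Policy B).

Policy A (W + 45):
  W = 141 + 45 = 186
  L = 160 − 6·186 = -956
Policy B (W := 122):
  W = 122
  L = 160 − 6·122 = -572
L: -956 − (-572) = -384

-384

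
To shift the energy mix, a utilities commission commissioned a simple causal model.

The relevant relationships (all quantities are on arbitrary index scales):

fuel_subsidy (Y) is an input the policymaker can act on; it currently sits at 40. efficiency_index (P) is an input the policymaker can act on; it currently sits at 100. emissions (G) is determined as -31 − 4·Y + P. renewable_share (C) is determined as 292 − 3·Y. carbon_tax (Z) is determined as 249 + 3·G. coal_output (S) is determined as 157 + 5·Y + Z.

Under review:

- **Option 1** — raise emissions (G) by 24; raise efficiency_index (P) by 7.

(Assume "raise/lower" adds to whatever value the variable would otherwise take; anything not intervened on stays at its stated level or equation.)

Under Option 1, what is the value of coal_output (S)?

426

Option 1 (G + 24, P + 7):
  Y = 40
  P = 100 + 7 = 107
  G = -31 − 4·40 + 107 (+24 from intervention) = -60
  Z = 249 + 3·(-60) = 69
  S = 157 + 5·40 + 69 = 426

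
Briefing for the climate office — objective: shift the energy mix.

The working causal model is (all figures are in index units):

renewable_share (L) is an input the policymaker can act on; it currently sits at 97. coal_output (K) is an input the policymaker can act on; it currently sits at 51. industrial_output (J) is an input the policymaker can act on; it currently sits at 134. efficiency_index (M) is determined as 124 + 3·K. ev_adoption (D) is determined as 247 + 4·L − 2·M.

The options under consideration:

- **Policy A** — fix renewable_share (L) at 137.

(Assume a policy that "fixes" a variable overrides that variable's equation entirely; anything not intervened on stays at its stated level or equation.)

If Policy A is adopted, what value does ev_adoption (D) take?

Policy A (L := 137):
  L = 137
  K = 51
  M = 124 + 3·51 = 277
  D = 247 + 4·137 − 2·277 = 241

241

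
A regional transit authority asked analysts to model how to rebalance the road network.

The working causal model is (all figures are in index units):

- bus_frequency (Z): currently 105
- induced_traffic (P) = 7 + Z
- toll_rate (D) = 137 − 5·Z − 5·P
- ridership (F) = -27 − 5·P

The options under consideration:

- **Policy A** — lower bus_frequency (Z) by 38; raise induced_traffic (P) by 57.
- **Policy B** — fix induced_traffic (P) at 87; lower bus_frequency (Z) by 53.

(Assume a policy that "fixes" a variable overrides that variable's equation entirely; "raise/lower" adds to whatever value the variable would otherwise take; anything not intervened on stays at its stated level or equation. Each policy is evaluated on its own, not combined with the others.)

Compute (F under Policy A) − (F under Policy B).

Policy A (Z − 38, P + 57):
  Z = 105 − 38 = 67
  P = 7 + 67 (+57 from intervention) = 131
  F = -27 − 5·131 = -682
Policy B (P := 87, Z − 53):
  Z = 105 − 53 = 52
  P = 87
  F = -27 − 5·87 = -462
F: -682 − (-462) = -220

-220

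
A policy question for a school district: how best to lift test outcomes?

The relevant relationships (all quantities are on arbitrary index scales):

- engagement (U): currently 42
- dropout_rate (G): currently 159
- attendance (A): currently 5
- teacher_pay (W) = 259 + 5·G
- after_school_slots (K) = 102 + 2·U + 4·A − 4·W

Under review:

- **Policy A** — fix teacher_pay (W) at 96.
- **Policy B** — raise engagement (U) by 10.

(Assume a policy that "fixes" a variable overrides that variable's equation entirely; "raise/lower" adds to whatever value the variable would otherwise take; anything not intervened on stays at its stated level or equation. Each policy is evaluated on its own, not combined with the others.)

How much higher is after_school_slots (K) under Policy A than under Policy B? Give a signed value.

3812

Policy A (W := 96):
  U = 42
  G = 159
  A = 5
  W = 96
  K = 102 + 2·42 + 4·5 − 4·96 = -178
Policy B (U + 10):
  U = 42 + 10 = 52
  G = 159
  A = 5
  W = 259 + 5·159 = 1054
  K = 102 + 2·52 + 4·5 − 4·1054 = -3990
K: -178 − (-3990) = 3812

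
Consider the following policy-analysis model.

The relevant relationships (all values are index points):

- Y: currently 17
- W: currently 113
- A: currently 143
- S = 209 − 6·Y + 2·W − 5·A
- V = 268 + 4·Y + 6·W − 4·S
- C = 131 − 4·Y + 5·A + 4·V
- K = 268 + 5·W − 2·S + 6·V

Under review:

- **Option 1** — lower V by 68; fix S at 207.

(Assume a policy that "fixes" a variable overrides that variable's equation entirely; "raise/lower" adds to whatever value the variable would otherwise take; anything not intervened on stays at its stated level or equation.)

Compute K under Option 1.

1127

Option 1 (V − 68, S := 207):
  Y = 17
  W = 113
  A = 143
  S = 207
  V = 268 + 4·17 + 6·113 − 4·207 (−68 from intervention) = 118
  K = 268 + 5·113 − 2·207 + 6·118 = 1127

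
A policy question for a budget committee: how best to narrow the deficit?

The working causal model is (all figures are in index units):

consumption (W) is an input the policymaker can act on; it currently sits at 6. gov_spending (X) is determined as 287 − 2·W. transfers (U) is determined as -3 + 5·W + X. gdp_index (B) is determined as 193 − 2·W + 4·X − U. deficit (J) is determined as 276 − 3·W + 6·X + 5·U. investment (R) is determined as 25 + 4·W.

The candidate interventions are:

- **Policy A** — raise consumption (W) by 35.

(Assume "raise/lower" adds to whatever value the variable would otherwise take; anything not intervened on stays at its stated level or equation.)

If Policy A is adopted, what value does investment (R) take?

189

Policy A (W + 35):
  W = 6 + 35 = 41
  R = 25 + 4·41 = 189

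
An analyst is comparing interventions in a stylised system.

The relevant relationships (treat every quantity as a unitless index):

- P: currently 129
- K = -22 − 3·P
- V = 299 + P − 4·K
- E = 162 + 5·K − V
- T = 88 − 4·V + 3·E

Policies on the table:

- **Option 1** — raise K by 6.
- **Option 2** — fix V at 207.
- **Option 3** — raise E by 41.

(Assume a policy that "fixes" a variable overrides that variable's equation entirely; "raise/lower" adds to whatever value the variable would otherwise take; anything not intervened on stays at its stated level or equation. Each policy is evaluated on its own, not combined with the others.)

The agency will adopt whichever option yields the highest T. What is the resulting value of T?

Option 1 (K + 6):
  P = 129
  K = -22 − 3·129 (+6 from intervention) = -403
  V = 299 + 129 − 4·(-403) = 2040
  E = 162 + 5·(-403) − 2040 = -3893
  T = 88 − 4·2040 + 3·(-3893) = -19751
Option 2 (V := 207):
  P = 129
  K = -22 − 3·129 = -409
  V = 207
  E = 162 + 5·(-409) − 207 = -2090
  T = 88 − 4·207 + 3·(-2090) = -7010
Option 3 (E + 41):
  P = 129
  K = -22 − 3·129 = -409
  V = 299 + 129 − 4·(-409) = 2064
  E = 162 + 5·(-409) − 2064 (+41 from intervention) = -3906
  T = 88 − 4·2064 + 3·(-3906) = -19886
Comparing — Option 1: T=-19751, Option 2: T=-7010, Option 3: T=-19886. Highest is -7010 (Option 2).

-7010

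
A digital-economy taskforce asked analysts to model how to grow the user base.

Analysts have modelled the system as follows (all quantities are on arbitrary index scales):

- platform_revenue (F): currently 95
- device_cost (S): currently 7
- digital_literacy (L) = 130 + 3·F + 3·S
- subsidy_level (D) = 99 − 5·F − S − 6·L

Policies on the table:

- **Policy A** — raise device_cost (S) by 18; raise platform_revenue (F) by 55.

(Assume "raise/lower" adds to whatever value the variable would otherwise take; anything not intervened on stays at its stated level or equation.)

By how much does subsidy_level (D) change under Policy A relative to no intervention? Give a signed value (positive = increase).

-1607

Baseline:
  F = 95
  S = 7
  L = 130 + 3·95 + 3·7 = 436
  D = 99 − 5·95 − 7 − 6·436 = -2999
Policy A (S + 18, F + 55):
  F = 95 + 55 = 150
  S = 7 + 18 = 25
  L = 130 + 3·150 + 3·25 = 655
  D = 99 − 5·150 − 25 − 6·655 = -4606
Change in D: -4606 − (-2999) = -1607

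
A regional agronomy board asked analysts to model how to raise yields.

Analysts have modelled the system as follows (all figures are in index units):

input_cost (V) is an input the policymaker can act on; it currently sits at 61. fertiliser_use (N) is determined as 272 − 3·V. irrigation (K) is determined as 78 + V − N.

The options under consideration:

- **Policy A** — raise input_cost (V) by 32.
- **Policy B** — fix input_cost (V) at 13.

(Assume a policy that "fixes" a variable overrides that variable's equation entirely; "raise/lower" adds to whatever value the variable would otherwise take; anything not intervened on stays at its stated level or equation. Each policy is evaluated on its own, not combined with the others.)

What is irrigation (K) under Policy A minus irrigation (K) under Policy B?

320

Policy A (V + 32):
  V = 61 + 32 = 93
  N = 272 − 3·93 = -7
  K = 78 + 93 − (-7) = 178
Policy B (V := 13):
  V = 13
  N = 272 − 3·13 = 233
  K = 78 + 13 − 233 = -142
K: 178 − (-142) = 320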